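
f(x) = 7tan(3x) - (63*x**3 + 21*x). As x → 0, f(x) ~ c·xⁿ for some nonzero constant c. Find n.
5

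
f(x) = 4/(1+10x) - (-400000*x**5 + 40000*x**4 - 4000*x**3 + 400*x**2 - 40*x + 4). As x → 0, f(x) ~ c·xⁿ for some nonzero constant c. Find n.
6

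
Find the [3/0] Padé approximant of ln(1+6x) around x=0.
6*x*(12*x**2 - 3*x + 1)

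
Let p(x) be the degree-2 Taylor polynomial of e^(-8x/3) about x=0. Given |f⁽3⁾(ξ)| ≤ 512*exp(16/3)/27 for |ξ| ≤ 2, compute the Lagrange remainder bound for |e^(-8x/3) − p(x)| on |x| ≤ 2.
2048*exp(16/3)/81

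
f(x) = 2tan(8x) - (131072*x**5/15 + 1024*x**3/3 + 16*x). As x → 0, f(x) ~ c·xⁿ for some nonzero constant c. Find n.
7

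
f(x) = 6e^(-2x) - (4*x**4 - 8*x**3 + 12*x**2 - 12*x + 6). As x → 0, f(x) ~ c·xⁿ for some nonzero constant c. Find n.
5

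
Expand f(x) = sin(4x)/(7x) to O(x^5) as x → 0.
4/7 - 32*x**2/21 + 128*x**4/105 + O(x**5)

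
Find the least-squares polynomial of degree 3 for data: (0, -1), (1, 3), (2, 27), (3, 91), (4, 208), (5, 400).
-127/126 + (-473/756)x + (409/252)x² + (157/54)x³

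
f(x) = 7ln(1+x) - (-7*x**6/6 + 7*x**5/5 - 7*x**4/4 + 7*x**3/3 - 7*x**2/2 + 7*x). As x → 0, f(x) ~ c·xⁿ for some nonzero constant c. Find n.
7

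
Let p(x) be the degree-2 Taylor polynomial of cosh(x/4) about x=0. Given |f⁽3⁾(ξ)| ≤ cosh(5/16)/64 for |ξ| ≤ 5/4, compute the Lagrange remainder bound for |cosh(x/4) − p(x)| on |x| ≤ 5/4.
125*cosh(5/16)/24576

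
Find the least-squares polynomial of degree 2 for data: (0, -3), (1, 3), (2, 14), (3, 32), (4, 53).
-109/35 + (247/70)x + (37/14)x²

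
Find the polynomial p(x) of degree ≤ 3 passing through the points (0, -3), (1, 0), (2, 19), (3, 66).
2*x**3 + 2*x**2 - x - 3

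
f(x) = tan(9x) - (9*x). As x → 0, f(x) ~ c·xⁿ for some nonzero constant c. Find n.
3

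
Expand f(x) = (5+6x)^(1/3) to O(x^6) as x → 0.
5**(1/3) + 2*5**(1/3)*x/5 - 4*5**(1/3)*x**2/25 + 8*5**(1/3)*x**3/75 - 32*5**(1/3)*x**4/375 + 704*5**(1/3)*x**5/9375 + O(x**6)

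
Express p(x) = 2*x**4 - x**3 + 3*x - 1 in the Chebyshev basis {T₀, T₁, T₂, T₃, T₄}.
(-1/4)T₀ + (9/4)T₁ + T₂ + (-1/4)T₃ + (1/4)T₄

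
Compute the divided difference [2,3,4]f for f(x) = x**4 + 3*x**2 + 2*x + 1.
58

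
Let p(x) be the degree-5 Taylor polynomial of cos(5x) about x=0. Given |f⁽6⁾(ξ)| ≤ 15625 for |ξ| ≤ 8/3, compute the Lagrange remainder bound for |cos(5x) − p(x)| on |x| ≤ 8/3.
51200000/6561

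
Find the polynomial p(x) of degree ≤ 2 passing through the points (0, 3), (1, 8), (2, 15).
x**2 + 4*x + 3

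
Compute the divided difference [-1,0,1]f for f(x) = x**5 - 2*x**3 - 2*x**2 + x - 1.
-2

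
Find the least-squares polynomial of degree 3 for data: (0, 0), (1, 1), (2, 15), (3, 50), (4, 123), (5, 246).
-25/126 + (757/756)x + (-323/252)x² + (59/27)x³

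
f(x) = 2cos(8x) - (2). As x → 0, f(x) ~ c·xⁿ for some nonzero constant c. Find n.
2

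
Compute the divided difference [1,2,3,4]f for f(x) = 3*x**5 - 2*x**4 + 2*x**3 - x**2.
177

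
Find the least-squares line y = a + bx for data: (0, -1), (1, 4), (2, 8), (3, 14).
a = -11/10, b = 49/10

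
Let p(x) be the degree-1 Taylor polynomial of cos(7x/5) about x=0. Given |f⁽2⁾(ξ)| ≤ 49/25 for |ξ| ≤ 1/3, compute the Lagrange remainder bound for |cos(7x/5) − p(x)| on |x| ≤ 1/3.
49/450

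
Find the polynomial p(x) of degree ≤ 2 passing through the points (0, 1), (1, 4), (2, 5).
-x**2 + 4*x + 1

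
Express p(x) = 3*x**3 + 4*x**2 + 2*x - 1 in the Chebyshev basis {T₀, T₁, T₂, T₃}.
T₀ + (17/4)T₁ + (2)T₂ + (3/4)T₃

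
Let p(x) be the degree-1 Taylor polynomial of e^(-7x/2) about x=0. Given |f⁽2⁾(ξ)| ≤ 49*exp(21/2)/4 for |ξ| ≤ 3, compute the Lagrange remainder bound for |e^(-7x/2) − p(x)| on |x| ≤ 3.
441*exp(21/2)/8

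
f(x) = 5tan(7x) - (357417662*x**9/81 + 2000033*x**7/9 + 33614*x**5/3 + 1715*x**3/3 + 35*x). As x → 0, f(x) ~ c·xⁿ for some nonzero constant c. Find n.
11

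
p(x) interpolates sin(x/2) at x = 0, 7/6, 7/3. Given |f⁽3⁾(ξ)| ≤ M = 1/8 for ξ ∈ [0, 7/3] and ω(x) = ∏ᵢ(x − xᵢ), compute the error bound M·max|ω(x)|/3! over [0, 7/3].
343*sqrt(3)/46656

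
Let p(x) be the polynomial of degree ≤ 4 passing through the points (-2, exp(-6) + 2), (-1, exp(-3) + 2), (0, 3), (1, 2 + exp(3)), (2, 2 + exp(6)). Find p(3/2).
(-5 + 28*exp(3) + (186 + 140*exp(3) + 35*exp(6))*exp(6))*exp(-6)/128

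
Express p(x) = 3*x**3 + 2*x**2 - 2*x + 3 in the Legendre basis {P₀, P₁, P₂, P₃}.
(11/3)P₀ + (-1/5)P₁ + (4/3)P₂ + (6/5)P₃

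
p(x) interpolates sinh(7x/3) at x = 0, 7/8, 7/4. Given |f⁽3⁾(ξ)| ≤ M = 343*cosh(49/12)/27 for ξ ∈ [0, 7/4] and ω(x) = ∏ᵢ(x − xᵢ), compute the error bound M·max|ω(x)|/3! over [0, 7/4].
117649*sqrt(3)*cosh(49/12)/373248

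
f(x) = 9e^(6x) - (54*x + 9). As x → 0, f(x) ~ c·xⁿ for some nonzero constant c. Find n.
2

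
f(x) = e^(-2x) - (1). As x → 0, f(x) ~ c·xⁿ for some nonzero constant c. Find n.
1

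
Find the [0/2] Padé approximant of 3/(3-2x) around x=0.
1/(1 - 2*x/3)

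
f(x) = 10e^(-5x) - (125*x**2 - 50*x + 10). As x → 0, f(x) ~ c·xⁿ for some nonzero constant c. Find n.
3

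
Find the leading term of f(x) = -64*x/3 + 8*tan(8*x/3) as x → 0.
4096*x**3/81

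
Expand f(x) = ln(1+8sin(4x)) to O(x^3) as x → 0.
32*x - 512*x**2 + O(x**3)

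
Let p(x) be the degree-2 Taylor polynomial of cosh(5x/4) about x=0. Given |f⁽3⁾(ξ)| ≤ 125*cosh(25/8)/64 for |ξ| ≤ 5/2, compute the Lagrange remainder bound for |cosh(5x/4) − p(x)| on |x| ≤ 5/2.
15625*cosh(25/8)/3072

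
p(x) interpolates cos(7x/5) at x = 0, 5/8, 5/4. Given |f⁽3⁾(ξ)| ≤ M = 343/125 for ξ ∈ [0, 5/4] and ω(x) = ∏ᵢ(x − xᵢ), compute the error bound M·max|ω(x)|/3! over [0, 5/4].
343*sqrt(3)/13824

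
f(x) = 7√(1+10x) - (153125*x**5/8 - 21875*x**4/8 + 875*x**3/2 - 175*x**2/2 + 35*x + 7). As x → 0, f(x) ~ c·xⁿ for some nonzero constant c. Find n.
6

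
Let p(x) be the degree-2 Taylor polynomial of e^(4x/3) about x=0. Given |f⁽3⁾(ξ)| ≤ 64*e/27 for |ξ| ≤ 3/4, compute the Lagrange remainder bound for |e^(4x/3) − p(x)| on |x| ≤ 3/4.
e/6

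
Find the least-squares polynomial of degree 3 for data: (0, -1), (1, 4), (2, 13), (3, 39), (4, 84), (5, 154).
-29/42 + (491/252)x + (2/3)x² + (37/36)x³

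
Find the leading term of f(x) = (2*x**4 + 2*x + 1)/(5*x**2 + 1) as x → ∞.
2*x**2/5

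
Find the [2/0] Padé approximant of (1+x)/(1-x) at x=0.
2*x**2 + 2*x + 1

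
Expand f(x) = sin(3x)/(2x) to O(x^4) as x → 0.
3/2 - 9*x**2/4 + O(x**4)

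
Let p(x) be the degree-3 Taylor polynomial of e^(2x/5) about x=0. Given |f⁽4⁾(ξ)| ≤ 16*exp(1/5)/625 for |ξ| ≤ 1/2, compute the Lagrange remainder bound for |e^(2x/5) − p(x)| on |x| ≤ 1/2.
exp(1/5)/15000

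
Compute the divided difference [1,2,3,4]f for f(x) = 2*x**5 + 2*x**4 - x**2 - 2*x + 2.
150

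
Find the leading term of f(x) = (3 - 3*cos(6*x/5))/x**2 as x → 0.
54/25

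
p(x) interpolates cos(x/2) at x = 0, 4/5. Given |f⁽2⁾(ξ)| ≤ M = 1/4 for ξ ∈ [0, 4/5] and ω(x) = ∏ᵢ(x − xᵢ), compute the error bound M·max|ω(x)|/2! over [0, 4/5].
1/50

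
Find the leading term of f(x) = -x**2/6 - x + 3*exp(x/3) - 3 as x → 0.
x**3/54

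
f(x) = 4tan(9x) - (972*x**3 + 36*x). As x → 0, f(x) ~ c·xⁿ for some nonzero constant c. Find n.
5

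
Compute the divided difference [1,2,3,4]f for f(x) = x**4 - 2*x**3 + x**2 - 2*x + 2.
8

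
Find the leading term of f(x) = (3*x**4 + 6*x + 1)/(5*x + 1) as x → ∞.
3*x**3/5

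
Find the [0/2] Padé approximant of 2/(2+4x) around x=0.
1/(2*x + 1)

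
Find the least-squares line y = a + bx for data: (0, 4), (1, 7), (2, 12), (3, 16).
a = 18/5, b = 41/10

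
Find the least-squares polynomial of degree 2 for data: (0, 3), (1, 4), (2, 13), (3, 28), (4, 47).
13/5 + (-4/5)x + (3)x²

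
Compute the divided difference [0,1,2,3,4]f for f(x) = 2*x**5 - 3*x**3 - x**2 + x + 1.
20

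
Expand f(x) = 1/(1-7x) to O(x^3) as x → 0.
1 + 7*x + 49*x**2 + O(x**3)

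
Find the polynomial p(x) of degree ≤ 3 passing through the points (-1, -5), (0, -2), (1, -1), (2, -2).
-x**2 + 2*x - 2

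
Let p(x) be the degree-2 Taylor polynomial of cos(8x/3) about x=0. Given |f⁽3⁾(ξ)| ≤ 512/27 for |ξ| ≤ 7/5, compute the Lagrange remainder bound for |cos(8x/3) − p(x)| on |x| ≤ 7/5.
87808/10125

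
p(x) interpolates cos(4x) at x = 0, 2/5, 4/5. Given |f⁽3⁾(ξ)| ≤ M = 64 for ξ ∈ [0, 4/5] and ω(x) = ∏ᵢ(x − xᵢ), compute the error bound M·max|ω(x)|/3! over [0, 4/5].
512*sqrt(3)/3375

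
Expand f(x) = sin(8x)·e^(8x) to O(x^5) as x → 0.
8*x + 64*x**2 + 512*x**3/3 + O(x**5)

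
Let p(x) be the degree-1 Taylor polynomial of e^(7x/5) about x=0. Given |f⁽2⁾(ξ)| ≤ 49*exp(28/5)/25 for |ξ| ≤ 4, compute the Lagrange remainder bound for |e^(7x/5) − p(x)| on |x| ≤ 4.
392*exp(28/5)/25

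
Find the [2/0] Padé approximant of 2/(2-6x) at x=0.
9*x**2 + 3*x + 1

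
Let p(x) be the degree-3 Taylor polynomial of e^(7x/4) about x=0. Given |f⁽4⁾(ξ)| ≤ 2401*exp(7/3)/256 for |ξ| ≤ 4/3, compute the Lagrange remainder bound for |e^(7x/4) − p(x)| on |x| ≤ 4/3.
2401*exp(7/3)/1944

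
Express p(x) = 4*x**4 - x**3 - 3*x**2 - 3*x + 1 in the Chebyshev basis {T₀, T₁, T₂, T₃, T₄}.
T₀ + (-15/4)T₁ + (1/2)T₂ + (-1/4)T₃ + (1/2)T₄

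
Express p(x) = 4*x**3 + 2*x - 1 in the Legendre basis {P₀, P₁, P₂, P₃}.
-P₀ + (22/5)P₁ + (8/5)P₃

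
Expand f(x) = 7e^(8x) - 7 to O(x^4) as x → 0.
56*x + 224*x**2 + 1792*x**3/3 + O(x**4)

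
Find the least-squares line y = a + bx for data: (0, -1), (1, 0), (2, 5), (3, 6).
a = -7/5, b = 13/5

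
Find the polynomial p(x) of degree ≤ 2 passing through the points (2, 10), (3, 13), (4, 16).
3*x + 4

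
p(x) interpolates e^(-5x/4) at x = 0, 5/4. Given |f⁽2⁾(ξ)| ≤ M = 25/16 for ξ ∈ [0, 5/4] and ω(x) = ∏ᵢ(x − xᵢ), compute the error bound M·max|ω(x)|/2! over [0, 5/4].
625/2048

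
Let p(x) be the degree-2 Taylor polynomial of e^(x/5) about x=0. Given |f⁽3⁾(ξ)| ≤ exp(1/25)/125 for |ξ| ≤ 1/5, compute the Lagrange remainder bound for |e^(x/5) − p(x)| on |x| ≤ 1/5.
exp(1/25)/93750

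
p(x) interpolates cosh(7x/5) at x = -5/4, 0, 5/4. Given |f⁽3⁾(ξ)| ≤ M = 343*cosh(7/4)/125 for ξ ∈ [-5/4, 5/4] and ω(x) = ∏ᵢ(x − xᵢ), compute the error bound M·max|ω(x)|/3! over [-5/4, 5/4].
343*sqrt(3)*cosh(7/4)/1728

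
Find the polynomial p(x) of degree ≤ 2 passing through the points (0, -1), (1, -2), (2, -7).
-2*x**2 + x - 1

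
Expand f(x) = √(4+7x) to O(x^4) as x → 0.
2 + 7*x/4 - 49*x**2/64 + 343*x**3/512 + O(x**4)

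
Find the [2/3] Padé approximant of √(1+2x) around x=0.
(7*x**2/4 + 14*x/5 + 1)/(-x**3/20 + 9*x**2/20 + 9*x/5 + 1)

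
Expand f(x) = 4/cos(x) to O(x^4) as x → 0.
4 + 2*x**2 + O(x**4)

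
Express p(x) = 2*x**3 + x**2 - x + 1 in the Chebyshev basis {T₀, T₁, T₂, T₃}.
(3/2)T₀ + (1/2)T₁ + (1/2)T₂ + (1/2)T₃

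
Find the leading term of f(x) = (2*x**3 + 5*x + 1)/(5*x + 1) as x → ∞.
2*x**2/5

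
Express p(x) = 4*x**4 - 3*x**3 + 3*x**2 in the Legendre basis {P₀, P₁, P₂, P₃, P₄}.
(9/5)P₀ + (-9/5)P₁ + (30/7)P₂ + (-6/5)P₃ + (32/35)P₄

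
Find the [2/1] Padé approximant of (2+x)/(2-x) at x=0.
(x/2 + 1)/(1 - x/2)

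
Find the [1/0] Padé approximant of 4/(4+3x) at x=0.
1 - 3*x/4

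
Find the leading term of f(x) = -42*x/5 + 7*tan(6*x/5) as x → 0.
504*x**3/125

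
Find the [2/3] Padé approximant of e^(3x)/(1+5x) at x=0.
(1167*x**2/1460 + 558*x/365 + 1)/(2589*x**3/730 - 9699*x**2/1460 + 1288*x/365 + 1)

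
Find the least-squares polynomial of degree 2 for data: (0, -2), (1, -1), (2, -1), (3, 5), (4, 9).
-66/35 + (-22/35)x + (6/7)x²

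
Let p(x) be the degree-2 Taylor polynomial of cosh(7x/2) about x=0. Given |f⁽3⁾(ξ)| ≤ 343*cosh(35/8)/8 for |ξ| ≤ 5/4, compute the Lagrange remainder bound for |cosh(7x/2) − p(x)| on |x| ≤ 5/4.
42875*cosh(35/8)/3072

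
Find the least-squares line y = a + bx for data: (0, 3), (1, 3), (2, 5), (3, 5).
a = 14/5, b = 4/5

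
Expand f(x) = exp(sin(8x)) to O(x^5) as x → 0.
1 + 8*x + 32*x**2 - 512*x**4 + O(x**5)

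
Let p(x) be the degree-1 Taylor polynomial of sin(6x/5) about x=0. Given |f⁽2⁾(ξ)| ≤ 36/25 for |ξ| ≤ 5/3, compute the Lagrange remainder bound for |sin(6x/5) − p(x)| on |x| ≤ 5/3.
2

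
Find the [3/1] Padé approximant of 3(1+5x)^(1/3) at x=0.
(-125*x**3/27 + 25*x**2/3 + 15*x + 3)/(10*x/3 + 1)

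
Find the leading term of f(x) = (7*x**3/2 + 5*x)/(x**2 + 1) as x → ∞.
7*x/2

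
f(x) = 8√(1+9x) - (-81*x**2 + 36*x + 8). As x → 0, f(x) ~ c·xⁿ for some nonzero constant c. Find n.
3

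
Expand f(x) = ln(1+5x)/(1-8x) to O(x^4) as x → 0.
5*x + 55*x**2/2 + 785*x**3/3 + O(x**4)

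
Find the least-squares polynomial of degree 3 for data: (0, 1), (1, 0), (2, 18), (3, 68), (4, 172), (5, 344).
113/126 + (-359/108)x + (-1/126)x² + (311/108)x³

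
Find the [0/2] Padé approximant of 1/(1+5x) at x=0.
1/(5*x + 1)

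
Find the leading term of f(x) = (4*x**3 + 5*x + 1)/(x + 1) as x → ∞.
4*x**2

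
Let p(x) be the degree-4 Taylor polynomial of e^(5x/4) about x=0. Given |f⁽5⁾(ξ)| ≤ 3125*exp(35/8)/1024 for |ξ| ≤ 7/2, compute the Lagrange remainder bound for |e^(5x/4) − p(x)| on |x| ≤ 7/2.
10504375*exp(35/8)/786432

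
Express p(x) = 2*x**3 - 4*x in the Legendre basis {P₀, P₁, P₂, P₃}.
(-14/5)P₁ + (4/5)P₃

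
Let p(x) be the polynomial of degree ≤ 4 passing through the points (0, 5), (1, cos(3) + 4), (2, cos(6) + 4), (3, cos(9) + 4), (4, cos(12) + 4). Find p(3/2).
15*cos(3)/32 + 3*cos(12)/128 - 5*cos(9)/32 + 45*cos(6)/64 + 507/128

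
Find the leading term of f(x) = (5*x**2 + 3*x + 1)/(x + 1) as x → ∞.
5*x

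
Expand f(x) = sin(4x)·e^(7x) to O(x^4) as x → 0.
4*x + 28*x**2 + 262*x**3/3 + O(x**4)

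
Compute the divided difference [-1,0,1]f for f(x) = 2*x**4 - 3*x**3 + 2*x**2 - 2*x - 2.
4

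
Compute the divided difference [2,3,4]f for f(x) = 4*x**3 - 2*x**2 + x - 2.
34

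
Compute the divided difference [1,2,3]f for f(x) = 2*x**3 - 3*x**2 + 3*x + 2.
9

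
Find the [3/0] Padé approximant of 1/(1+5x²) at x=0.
1 - 5*x**2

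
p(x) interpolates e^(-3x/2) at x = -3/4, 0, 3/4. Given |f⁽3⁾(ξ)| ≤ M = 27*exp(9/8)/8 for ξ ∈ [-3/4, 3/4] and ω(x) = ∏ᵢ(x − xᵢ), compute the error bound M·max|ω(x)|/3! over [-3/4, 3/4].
27*sqrt(3)*exp(9/8)/512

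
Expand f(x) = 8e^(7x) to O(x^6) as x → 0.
8 + 56*x + 196*x**2 + 1372*x**3/3 + 2401*x**4/3 + 16807*x**5/15 + O(x**6)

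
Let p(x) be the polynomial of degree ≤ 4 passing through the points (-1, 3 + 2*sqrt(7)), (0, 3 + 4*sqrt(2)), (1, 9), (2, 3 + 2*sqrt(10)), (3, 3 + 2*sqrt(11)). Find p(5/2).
-9/32 - 5*sqrt(7)/64 + 7*sqrt(2)/8 + 35*sqrt(11)/64 + 35*sqrt(10)/16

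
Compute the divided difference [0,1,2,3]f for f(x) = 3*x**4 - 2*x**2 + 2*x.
18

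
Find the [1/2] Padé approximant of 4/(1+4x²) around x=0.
4/(4*x**2 + 1)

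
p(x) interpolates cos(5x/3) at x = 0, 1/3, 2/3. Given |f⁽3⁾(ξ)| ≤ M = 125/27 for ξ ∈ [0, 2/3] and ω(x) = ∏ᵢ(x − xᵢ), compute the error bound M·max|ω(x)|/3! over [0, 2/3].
125*sqrt(3)/19683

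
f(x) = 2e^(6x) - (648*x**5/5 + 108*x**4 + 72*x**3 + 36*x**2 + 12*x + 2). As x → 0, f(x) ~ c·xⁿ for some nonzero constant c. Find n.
6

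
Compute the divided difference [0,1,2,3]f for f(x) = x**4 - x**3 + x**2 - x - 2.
5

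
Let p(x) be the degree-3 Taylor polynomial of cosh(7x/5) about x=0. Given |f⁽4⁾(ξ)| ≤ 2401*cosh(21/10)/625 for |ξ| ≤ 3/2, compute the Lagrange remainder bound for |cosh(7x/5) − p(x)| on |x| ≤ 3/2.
64827*cosh(21/10)/80000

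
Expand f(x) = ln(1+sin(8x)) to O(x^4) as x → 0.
8*x - 32*x**2 + 256*x**3/3 + O(x**4)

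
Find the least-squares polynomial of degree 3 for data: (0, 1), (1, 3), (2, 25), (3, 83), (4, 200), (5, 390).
127/126 + (-1039/756)x + (95/252)x² + (167/54)x³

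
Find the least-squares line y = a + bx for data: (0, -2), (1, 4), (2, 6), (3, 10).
a = -6/5, b = 19/5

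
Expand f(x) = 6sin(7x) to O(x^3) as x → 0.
42*x + O(x**3)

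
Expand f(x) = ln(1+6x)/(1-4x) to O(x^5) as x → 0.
6*x + 6*x**2 + 96*x**3 + 60*x**4 + O(x**5)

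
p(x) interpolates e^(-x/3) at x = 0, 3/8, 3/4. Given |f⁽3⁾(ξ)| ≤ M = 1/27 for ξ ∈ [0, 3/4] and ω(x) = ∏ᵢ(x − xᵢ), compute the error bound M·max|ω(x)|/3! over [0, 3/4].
sqrt(3)/13824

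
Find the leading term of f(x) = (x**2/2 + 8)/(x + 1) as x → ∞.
x/2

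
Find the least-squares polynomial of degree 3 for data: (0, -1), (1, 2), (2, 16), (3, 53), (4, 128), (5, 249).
-113/126 + (767/756)x + (-97/252)x² + (55/27)x³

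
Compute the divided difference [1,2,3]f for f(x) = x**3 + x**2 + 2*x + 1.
7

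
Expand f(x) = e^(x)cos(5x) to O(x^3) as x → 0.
1 + x - 12*x**2 + O(x**3)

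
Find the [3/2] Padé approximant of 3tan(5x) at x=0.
(-25*x**3 + 15*x)/(1 - 10*x**2)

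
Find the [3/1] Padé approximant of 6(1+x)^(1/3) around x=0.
(-2*x**3/27 + 2*x**2/3 + 6*x + 6)/(2*x/3 + 1)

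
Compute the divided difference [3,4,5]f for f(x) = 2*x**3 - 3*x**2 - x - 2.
21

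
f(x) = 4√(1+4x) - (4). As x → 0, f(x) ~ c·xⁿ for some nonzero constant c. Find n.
1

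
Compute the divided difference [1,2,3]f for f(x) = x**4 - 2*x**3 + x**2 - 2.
14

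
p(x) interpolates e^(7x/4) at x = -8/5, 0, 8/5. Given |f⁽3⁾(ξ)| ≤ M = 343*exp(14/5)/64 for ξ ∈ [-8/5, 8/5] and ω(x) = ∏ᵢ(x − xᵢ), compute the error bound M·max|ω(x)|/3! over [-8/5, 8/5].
2744*sqrt(3)*exp(14/5)/3375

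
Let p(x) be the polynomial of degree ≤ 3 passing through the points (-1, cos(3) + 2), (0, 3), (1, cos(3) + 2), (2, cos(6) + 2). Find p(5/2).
35*cos(6)/16 - 5*cos(3)/2 + 53/16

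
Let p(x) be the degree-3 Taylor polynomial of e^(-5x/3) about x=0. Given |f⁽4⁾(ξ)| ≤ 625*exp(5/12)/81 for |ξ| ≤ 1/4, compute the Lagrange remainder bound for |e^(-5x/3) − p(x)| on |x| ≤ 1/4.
625*exp(5/12)/497664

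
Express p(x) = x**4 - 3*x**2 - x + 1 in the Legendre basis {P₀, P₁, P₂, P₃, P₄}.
(1/5)P₀ - P₁ + (-10/7)P₂ + (8/35)P₄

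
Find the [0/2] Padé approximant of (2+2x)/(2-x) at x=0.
1/(3*x**2/2 - 3*x/2 + 1)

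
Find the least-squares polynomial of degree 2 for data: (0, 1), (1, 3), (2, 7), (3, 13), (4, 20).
32/35 + (48/35)x + (6/7)x²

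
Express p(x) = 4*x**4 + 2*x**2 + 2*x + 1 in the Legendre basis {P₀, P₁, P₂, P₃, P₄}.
(37/15)P₀ + (2)P₁ + (76/21)P₂ + (32/35)P₄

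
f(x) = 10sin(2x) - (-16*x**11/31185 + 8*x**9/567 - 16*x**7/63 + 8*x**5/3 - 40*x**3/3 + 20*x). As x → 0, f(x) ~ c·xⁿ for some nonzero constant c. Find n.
13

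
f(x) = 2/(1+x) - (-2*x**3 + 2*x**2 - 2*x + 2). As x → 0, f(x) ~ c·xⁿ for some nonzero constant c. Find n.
4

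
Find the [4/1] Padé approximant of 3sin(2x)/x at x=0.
4*x**4/5 - 4*x**2 + 6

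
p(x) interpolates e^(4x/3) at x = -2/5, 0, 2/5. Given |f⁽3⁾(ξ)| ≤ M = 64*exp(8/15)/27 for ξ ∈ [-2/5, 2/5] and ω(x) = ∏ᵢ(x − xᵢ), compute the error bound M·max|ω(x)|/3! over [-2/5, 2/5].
512*sqrt(3)*exp(8/15)/91125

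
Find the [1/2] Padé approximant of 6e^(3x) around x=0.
(6*x + 6)/(3*x**2/2 - 2*x + 1)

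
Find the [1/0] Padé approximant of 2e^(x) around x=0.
2*x + 2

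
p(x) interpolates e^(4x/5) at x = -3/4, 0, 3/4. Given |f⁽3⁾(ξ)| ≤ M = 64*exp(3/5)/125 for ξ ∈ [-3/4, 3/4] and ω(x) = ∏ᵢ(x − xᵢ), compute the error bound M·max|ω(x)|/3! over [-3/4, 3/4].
sqrt(3)*exp(3/5)/125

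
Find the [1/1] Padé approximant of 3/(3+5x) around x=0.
1/(5*x/3 + 1)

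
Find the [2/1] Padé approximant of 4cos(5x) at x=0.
4 - 50*x**2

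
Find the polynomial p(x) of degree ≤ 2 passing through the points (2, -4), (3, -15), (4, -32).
-3*x**2 + 4*x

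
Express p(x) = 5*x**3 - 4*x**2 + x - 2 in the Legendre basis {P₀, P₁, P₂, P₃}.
(-10/3)P₀ + (4)P₁ + (-8/3)P₂ + (2)P₃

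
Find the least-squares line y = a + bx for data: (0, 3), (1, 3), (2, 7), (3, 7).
a = 13/5, b = 8/5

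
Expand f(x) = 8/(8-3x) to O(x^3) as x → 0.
1 + 3*x/8 + 9*x**2/64 + O(x**3)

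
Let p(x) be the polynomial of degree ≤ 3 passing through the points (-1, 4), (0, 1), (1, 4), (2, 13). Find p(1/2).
7/4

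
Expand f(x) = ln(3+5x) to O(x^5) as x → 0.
log(3) + 5*x/3 - 25*x**2/18 + 125*x**3/81 - 625*x**4/324 + O(x**5)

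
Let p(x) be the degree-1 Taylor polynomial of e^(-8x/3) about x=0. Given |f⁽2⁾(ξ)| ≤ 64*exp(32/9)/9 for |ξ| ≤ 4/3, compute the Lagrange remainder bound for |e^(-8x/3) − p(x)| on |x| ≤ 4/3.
512*exp(32/9)/81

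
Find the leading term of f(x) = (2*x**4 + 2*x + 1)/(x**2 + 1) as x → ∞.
2*x**2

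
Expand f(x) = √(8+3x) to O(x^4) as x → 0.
2*sqrt(2) + 3*sqrt(2)*x/8 - 9*sqrt(2)*x**2/256 + 27*sqrt(2)*x**3/4096 + O(x**4)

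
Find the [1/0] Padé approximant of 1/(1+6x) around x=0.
1 - 6*x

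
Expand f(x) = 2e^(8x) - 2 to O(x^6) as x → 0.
16*x + 64*x**2 + 512*x**3/3 + 1024*x**4/3 + 8192*x**5/15 + O(x**6)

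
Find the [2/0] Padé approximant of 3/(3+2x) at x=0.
4*x**2/9 - 2*x/3 + 1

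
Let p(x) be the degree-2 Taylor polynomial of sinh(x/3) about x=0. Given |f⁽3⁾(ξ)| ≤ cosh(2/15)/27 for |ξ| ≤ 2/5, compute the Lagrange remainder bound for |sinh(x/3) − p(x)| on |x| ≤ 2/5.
4*cosh(2/15)/10125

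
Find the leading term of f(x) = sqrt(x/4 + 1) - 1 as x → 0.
x/8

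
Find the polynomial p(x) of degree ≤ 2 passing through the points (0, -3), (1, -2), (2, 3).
2*x**2 - x - 3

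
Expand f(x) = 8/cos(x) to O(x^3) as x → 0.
8 + 4*x**2 + O(x**3)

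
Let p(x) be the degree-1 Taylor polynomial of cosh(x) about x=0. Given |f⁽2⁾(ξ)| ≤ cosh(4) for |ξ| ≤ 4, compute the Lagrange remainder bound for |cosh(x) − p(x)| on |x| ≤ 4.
8*cosh(4)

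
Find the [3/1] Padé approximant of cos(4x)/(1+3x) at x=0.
(32*x**3/9 - 56*x**2/3 + 32*x/9 + 1)/(59*x/9 + 1)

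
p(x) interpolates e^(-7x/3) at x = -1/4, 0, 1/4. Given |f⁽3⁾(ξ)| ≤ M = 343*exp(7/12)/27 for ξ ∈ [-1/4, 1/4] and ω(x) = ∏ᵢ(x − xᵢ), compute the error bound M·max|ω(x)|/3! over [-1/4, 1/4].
343*sqrt(3)*exp(7/12)/46656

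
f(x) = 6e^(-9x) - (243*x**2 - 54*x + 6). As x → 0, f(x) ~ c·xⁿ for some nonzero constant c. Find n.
3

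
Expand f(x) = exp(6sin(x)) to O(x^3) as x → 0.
1 + 6*x + 18*x**2 + O(x**3)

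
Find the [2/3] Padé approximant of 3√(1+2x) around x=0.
(21*x**2/4 + 42*x/5 + 3)/(-x**3/20 + 9*x**2/20 + 9*x/5 + 1)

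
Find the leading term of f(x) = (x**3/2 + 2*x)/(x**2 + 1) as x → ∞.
x/2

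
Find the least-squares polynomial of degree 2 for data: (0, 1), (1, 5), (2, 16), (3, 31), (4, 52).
29/35 + (68/35)x + (19/7)x²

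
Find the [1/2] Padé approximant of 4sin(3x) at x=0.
12*x/(3*x**2/2 + 1)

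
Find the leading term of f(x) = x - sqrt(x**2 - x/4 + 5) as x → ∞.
1/8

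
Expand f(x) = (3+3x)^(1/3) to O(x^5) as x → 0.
3**(1/3) + 3**(1/3)*x/3 - 3**(1/3)*x**2/9 + 5*3**(1/3)*x**3/81 - 10*3**(1/3)*x**4/243 + O(x**5)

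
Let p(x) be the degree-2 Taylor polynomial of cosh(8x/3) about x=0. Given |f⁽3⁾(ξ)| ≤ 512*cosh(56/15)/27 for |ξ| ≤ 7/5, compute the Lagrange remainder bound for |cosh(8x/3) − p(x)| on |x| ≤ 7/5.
87808*cosh(56/15)/10125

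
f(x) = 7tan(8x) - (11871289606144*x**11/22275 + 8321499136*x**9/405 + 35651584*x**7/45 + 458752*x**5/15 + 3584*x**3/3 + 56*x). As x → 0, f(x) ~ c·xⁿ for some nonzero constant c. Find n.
13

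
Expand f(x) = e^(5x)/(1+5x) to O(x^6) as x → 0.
1 + 25*x**2/2 - 125*x**3/3 + 1875*x**4/8 - 6875*x**5/6 + O(x**6)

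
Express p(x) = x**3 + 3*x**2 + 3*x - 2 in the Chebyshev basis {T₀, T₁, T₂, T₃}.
(-1/2)T₀ + (15/4)T₁ + (3/2)T₂ + (1/4)T₃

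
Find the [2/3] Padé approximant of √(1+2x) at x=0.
(7*x**2/4 + 14*x/5 + 1)/(-x**3/20 + 9*x**2/20 + 9*x/5 + 1)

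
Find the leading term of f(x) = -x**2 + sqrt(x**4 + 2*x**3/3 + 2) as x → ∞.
x/3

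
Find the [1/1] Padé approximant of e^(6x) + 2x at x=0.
(23*x/4 + 1)/(1 - 9*x/4)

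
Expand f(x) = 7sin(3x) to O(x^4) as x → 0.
21*x - 63*x**3/2 + O(x**4)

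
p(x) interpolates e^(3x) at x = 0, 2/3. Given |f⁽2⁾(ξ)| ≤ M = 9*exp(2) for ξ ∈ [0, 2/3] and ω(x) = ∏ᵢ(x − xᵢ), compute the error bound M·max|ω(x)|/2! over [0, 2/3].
exp(2)/2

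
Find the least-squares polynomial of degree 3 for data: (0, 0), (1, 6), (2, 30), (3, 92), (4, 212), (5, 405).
10/63 + (761/378)x + (73/252)x² + (335/108)x³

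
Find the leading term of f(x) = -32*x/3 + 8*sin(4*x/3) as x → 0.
-256*x**3/81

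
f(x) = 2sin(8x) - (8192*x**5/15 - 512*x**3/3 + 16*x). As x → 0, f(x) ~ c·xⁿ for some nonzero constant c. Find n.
7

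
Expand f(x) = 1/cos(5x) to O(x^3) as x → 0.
1 + 25*x**2/2 + O(x**3)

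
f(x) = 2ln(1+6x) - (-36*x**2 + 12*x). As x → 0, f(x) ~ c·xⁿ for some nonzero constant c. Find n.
3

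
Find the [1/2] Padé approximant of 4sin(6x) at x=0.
24*x/(6*x**2 + 1)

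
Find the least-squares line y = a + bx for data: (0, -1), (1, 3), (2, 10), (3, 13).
a = -11/10, b = 49/10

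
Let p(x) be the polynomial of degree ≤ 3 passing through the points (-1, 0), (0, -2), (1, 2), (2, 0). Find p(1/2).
0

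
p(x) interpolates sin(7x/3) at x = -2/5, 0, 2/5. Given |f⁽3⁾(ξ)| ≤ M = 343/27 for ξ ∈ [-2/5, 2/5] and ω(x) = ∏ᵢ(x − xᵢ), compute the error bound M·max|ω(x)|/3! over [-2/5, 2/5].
2744*sqrt(3)/91125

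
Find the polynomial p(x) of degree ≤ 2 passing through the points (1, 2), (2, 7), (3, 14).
x**2 + 2*x - 1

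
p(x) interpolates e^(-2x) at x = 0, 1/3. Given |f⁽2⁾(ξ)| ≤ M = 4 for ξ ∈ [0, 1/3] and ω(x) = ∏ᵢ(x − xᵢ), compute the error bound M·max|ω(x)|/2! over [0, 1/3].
1/18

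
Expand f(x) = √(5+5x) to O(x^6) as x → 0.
sqrt(5) + sqrt(5)*x/2 - sqrt(5)*x**2/8 + sqrt(5)*x**3/16 - 5*sqrt(5)*x**4/128 + 7*sqrt(5)*x**5/256 + O(x**6)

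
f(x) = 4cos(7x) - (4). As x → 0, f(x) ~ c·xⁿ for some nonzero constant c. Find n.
2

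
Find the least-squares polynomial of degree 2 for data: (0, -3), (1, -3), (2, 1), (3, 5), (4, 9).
-121/35 + (32/35)x + (4/7)x²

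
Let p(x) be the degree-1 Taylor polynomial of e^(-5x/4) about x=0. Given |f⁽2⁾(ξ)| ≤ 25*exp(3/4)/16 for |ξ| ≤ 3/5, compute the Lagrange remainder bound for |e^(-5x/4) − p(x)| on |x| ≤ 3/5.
9*exp(3/4)/32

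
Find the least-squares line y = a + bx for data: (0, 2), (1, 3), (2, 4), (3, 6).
a = 9/5, b = 13/10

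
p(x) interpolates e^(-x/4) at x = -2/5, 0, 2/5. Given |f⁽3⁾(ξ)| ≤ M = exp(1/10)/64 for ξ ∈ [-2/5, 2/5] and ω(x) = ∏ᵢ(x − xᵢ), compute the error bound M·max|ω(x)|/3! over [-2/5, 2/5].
sqrt(3)*exp(1/10)/27000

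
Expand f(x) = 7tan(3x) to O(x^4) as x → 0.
21*x + 63*x**3 + O(x**4)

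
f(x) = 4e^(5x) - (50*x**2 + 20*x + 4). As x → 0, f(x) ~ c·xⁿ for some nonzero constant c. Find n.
3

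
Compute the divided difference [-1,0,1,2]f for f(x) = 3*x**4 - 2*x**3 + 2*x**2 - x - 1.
4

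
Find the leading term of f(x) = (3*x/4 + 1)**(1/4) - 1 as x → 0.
3*x/16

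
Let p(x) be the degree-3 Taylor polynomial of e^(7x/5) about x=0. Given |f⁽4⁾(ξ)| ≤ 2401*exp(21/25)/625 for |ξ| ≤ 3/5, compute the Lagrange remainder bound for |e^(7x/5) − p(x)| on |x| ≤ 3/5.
64827*exp(21/25)/3125000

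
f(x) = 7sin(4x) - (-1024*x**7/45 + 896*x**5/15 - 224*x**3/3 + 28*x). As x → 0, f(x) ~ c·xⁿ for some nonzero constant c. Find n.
9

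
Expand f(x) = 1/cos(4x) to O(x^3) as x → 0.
1 + 8*x**2 + O(x**3)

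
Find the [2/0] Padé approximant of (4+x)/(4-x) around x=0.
x**2/8 + x/2 + 1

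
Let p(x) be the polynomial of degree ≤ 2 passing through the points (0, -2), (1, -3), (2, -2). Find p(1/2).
-11/4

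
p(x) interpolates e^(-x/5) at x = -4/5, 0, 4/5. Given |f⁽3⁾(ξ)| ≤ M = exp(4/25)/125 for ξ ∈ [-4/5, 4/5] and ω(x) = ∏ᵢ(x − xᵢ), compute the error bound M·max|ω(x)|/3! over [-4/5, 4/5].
64*sqrt(3)*exp(4/25)/421875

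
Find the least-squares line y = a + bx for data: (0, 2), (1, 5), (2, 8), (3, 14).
a = 7/5, b = 39/10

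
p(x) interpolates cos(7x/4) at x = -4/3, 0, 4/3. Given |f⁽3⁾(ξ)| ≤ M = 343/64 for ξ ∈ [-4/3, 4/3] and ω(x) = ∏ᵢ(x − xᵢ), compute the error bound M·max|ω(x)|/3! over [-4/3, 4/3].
343*sqrt(3)/729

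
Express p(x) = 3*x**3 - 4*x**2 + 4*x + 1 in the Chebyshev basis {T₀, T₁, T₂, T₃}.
-T₀ + (25/4)T₁ + (-2)T₂ + (3/4)T₃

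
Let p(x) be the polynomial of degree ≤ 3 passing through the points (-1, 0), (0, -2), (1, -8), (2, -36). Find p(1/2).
-27/8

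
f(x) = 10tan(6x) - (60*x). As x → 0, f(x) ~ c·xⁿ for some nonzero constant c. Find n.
3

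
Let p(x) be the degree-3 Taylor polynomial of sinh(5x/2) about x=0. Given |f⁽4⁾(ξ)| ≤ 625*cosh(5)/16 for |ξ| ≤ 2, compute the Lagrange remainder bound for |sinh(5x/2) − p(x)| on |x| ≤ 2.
625*cosh(5)/24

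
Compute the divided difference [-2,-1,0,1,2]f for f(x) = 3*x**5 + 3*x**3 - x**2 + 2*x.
0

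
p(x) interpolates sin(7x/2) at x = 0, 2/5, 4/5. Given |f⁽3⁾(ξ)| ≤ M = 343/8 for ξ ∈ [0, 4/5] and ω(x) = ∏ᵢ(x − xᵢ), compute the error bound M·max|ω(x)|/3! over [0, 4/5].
343*sqrt(3)/3375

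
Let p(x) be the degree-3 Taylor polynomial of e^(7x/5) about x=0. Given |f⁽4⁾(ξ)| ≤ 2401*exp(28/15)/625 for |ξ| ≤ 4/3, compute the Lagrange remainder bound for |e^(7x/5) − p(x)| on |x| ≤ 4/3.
76832*exp(28/15)/151875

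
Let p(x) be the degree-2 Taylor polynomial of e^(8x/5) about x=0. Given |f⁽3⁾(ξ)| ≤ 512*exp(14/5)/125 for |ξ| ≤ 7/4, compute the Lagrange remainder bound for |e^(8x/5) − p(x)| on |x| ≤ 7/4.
1372*exp(14/5)/375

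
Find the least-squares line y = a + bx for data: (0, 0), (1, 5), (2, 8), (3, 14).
a = 0, b = 9/2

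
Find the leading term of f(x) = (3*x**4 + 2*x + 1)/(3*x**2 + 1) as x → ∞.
x**2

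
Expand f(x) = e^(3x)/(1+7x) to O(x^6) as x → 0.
1 - 4*x + 65*x**2/2 - 223*x**3 + 12515*x**4/8 - 54743*x**5/5 + O(x**6)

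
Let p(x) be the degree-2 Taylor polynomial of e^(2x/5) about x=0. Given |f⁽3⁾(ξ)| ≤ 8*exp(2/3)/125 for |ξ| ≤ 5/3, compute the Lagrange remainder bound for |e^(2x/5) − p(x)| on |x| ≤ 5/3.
4*exp(2/3)/81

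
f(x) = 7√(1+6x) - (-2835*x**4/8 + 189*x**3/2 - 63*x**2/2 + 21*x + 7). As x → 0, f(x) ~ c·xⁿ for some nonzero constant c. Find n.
5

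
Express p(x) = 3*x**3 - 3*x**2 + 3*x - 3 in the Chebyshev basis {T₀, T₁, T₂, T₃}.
(-9/2)T₀ + (21/4)T₁ + (-3/2)T₂ + (3/4)T₃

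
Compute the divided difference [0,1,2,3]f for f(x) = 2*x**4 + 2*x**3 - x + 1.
14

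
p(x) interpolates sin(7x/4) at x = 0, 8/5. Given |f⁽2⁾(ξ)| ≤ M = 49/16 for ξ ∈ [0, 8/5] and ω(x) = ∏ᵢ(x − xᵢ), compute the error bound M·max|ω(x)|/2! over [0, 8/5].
49/50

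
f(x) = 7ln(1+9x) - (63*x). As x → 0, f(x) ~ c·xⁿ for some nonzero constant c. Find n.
2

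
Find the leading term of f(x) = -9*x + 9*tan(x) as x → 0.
3*x**3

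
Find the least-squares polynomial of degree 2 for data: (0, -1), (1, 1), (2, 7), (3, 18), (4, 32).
-37/35 + (1/70)x + (29/14)x²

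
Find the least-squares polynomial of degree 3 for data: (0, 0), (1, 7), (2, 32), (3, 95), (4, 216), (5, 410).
10/63 + (1139/378)x + (73/252)x² + (335/108)x³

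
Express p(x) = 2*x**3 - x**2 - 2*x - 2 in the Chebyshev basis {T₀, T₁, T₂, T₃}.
(-5/2)T₀ + (-1/2)T₁ + (-1/2)T₂ + (1/2)T₃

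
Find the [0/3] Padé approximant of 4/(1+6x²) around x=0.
4/(6*x**2 + 1)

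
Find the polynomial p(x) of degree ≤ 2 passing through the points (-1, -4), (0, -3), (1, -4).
-x**2 - 3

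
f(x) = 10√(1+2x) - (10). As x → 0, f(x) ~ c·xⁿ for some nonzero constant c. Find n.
1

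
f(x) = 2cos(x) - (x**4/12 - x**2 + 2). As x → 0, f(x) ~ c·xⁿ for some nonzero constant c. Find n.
6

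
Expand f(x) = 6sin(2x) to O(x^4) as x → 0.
12*x - 8*x**3 + O(x**4)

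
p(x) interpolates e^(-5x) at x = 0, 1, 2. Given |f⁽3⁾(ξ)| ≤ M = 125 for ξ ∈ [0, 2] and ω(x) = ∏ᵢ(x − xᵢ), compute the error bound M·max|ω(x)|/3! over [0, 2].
125*sqrt(3)/27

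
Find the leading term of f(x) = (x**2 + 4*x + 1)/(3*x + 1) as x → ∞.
x/3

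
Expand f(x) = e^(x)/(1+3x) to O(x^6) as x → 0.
1 - 2*x + 13*x**2/2 - 58*x**3/3 + 1393*x**4/24 - 10447*x**5/60 + O(x**6)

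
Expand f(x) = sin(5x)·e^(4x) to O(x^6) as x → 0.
5*x + 20*x**2 + 115*x**3/6 - 30*x**4 - 2095*x**5/24 + O(x**6)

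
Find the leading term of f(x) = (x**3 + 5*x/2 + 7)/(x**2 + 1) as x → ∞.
x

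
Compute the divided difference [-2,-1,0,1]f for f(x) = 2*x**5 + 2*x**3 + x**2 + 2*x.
12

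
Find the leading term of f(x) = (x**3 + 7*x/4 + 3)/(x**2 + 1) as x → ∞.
x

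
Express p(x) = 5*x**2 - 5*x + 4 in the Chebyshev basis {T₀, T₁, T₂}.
(13/2)T₀ + (-5)T₁ + (5/2)T₂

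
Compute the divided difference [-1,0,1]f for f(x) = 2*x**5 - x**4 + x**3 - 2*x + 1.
-1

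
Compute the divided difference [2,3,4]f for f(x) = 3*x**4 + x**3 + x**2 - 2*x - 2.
175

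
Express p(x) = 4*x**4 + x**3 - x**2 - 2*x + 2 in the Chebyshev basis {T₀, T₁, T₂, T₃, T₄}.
(3)T₀ + (-5/4)T₁ + (3/2)T₂ + (1/4)T₃ + (1/2)T₄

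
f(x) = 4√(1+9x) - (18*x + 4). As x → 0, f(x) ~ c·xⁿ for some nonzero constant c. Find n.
2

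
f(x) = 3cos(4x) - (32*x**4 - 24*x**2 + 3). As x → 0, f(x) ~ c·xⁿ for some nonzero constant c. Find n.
6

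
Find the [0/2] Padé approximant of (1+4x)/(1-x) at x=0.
1/(20*x**2 - 5*x + 1)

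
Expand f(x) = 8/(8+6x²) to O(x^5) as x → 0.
1 - 3*x**2/4 + 9*x**4/16 + O(x**5)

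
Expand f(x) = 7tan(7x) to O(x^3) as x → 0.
49*x + O(x**3)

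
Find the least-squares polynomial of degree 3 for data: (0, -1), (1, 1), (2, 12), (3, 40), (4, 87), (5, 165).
-68/63 + (-5/27)x + (82/63)x² + (29/27)x³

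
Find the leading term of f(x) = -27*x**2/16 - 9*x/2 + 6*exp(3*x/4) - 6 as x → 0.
27*x**3/64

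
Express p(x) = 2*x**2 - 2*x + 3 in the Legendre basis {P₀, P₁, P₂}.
(11/3)P₀ + (-2)P₁ + (4/3)P₂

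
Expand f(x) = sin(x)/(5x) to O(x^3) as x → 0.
1/5 - x**2/30 + O(x**3)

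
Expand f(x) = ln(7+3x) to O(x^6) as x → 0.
log(7) + 3*x/7 - 9*x**2/98 + 9*x**3/343 - 81*x**4/9604 + 243*x**5/84035 + O(x**6)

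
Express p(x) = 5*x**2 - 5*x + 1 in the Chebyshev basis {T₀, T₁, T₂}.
(7/2)T₀ + (-5)T₁ + (5/2)T₂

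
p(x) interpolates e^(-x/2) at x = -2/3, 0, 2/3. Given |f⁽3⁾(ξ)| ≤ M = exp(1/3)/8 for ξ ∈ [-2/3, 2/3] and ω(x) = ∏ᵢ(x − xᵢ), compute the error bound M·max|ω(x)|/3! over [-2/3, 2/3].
sqrt(3)*exp(1/3)/729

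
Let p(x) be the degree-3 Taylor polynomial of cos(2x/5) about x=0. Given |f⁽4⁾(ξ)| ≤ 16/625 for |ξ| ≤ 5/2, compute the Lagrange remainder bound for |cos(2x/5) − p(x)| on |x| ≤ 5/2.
1/24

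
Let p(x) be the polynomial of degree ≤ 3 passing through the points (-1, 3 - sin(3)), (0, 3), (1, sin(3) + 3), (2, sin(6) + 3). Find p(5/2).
35*sin(6)/16 - 15*sin(3)/8 + 3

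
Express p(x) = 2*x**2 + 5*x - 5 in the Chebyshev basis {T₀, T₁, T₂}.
(-4)T₀ + (5)T₁ + T₂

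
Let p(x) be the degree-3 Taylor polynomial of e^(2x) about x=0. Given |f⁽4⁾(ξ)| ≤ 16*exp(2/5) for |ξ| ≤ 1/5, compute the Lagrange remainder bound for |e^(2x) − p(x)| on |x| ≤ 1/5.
2*exp(2/5)/1875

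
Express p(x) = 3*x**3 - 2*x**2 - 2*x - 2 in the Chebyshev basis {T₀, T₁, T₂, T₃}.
(-3)T₀ + (1/4)T₁ - T₂ + (3/4)T₃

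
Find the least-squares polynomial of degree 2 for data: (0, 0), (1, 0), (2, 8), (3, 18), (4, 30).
-24/35 + (13/35)x + (13/7)x²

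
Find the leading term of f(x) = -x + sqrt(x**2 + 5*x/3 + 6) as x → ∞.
5/6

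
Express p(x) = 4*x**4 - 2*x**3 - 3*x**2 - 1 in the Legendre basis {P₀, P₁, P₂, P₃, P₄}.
(-6/5)P₀ + (-6/5)P₁ + (2/7)P₂ + (-4/5)P₃ + (32/35)P₄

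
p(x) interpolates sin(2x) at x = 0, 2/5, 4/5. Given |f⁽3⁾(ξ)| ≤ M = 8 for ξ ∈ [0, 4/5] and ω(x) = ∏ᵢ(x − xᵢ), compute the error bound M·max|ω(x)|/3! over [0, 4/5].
64*sqrt(3)/3375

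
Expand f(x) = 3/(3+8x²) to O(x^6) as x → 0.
1 - 8*x**2/3 + 64*x**4/9 + O(x**6)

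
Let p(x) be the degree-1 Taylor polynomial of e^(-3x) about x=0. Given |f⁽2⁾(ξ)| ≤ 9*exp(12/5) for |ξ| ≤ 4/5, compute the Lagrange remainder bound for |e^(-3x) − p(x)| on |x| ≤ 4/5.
72*exp(12/5)/25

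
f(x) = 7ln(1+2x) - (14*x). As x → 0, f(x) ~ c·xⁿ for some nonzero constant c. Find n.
2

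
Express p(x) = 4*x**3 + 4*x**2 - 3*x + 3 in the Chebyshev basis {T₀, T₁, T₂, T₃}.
(5)T₀ + (2)T₂ + T₃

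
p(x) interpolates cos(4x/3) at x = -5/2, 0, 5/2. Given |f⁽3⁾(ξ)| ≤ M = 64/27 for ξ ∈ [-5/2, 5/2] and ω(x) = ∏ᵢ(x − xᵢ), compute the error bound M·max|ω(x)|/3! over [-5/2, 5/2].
1000*sqrt(3)/729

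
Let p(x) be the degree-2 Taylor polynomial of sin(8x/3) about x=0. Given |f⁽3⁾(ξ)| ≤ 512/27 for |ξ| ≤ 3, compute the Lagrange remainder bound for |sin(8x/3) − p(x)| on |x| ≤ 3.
256/3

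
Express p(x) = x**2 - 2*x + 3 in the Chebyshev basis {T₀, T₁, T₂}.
(7/2)T₀ + (-2)T₁ + (1/2)T₂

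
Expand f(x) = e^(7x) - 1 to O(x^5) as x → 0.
7*x + 49*x**2/2 + 343*x**3/6 + 2401*x**4/24 + O(x**5)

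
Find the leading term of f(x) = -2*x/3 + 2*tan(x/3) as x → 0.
2*x**3/81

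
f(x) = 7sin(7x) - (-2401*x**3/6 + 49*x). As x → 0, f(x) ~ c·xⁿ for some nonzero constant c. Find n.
5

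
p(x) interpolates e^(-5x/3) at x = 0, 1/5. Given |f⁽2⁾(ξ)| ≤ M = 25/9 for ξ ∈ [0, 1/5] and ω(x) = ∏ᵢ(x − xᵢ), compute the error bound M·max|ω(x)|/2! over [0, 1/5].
1/72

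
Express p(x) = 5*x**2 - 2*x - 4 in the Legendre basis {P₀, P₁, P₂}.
(-7/3)P₀ + (-2)P₁ + (10/3)P₂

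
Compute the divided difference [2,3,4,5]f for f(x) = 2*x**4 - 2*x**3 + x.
26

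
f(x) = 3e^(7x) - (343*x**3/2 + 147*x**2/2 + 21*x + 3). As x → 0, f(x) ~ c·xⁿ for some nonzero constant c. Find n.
4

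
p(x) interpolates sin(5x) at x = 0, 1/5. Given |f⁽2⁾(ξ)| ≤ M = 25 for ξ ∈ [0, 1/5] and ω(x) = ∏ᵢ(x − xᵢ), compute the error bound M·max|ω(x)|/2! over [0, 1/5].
1/8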